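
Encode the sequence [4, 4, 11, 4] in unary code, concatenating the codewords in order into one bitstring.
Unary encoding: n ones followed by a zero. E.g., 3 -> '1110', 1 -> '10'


Encode each number as n ones followed by a terminating 0:
  4 -> 11110 (5 bits)
  4 -> 11110 (5 bits)
  11 -> 111111111110 (12 bits)
  4 -> 11110 (5 bits)
Total length = 5 + 5 + 12 + 5 = 27 bits.

Unary([4, 4, 11, 4]) = 111101111011111111111011110 (27 bits)


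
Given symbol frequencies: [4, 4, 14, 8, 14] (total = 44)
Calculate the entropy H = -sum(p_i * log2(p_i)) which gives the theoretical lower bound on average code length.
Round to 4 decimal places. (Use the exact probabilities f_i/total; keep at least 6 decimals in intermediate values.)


Per-symbol terms -p_i * log2(p_i) with p_i = f_i/44:
  p = 4/44 = 0.090909: log2(p) = -3.459432, -p*log2(p) = 0.314494
  p = 4/44 = 0.090909: log2(p) = -3.459432, -p*log2(p) = 0.314494
  p = 14/44 = 0.318182: log2(p) = -1.652077, -p*log2(p) = 0.525661
  p = 8/44 = 0.181818: log2(p) = -2.459432, -p*log2(p) = 0.447169
  p = 14/44 = 0.318182: log2(p) = -1.652077, -p*log2(p) = 0.525661
H = 0.314494 + 0.314494 + 0.525661 + 0.447169 + 0.525661 = 2.127479

H = 2.1275 bits/symbol


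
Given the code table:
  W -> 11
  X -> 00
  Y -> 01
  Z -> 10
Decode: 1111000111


Decoding:
11 -> W
11 -> W
00 -> X
01 -> Y
11 -> W


Result: WWXYW


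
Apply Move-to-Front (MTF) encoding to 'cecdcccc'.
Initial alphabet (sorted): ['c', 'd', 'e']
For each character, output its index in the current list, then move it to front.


MTF encoding:
'c': index 0 in ['c', 'd', 'e'] -> ['c', 'd', 'e']
'e': index 2 in ['c', 'd', 'e'] -> ['e', 'c', 'd']
'c': index 1 in ['e', 'c', 'd'] -> ['c', 'e', 'd']
'd': index 2 in ['c', 'e', 'd'] -> ['d', 'c', 'e']
'c': index 1 in ['d', 'c', 'e'] -> ['c', 'd', 'e']
'c': index 0 in ['c', 'd', 'e'] -> ['c', 'd', 'e']
'c': index 0 in ['c', 'd', 'e'] -> ['c', 'd', 'e']
'c': index 0 in ['c', 'd', 'e'] -> ['c', 'd', 'e']


Output: [0, 2, 1, 2, 1, 0, 0, 0]


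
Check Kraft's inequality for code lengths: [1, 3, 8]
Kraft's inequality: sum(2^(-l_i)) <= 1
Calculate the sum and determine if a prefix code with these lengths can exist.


Sum = 2^(-1) + 2^(-3) + 2^(-8)
    = 0.5 + 0.125 + 0.00390625
    = 161/256 = 0.62890625
Since 0.62890625 <= 1, Kraft's inequality IS satisfied.
A prefix code with these lengths CAN exist.

Kraft sum = 0.62890625. Satisfied.


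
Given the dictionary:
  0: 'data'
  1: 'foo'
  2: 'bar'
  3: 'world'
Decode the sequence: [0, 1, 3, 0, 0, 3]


Look up each index in the dictionary:
  0 -> 'data'
  1 -> 'foo'
  3 -> 'world'
  0 -> 'data'
  0 -> 'data'
  3 -> 'world'

Decoded: "data foo world data data world"


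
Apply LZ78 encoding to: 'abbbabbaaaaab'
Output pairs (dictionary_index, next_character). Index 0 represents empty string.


LZ78 encoding steps:
Dictionary: {0: ''}
Step 1: w='' (idx 0), next='a' -> output (0, 'a'), add 'a' as idx 1
Step 2: w='' (idx 0), next='b' -> output (0, 'b'), add 'b' as idx 2
Step 3: w='b' (idx 2), next='b' -> output (2, 'b'), add 'bb' as idx 3
Step 4: w='a' (idx 1), next='b' -> output (1, 'b'), add 'ab' as idx 4
Step 5: w='b' (idx 2), next='a' -> output (2, 'a'), add 'ba' as idx 5
Step 6: w='a' (idx 1), next='a' -> output (1, 'a'), add 'aa' as idx 6
Step 7: w='aa' (idx 6), next='b' -> output (6, 'b'), add 'aab' as idx 7


Encoded: [(0, 'a'), (0, 'b'), (2, 'b'), (1, 'b'), (2, 'a'), (1, 'a'), (6, 'b')]


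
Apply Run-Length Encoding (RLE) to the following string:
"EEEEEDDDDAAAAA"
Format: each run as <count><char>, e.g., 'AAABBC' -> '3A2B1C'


Scanning runs left to right:
  i=0: run of 'E' x 5 -> '5E'
  i=5: run of 'D' x 4 -> '4D'
  i=9: run of 'A' x 5 -> '5A'

RLE = 5E4D5A


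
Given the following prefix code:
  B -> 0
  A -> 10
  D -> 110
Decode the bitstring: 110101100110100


Decoding step by step:
Bits 110 -> D
Bits 10 -> A
Bits 110 -> D
Bits 0 -> B
Bits 110 -> D
Bits 10 -> A
Bits 0 -> B


Decoded message: DADBDAB


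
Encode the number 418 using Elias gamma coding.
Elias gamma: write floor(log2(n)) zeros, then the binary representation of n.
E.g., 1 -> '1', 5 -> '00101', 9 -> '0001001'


num_bits = floor(log2(418)) + 1 = 9
leading_zeros = num_bits - 1 = 8
binary(418) = 110100010

Elias gamma(418) = '00000000' + '110100010' = 00000000110100010 (17 bits)


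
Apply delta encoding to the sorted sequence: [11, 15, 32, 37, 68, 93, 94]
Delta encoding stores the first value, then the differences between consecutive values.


First value: 11
Deltas:
  15 - 11 = 4
  32 - 15 = 17
  37 - 32 = 5
  68 - 37 = 31
  93 - 68 = 25
  94 - 93 = 1


Delta encoded: [11, 4, 17, 5, 31, 25, 1]


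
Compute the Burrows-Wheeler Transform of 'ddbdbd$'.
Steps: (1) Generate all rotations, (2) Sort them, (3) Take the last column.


Rotations (sorted):
  0: $ddbdbd -> last char: d
  1: bd$ddbd -> last char: d
  2: bdbd$dd -> last char: d
  3: d$ddbdb -> last char: b
  4: dbd$ddb -> last char: b
  5: dbdbd$d -> last char: d
  6: ddbdbd$ -> last char: $


BWT = dddbbd$


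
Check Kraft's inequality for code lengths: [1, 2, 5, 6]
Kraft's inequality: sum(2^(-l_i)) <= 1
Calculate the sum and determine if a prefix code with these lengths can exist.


Sum = 2^(-1) + 2^(-2) + 2^(-5) + 2^(-6)
    = 0.5 + 0.25 + 0.03125 + 0.015625
    = 51/64 = 0.796875
Since 0.796875 <= 1, Kraft's inequality IS satisfied.
A prefix code with these lengths CAN exist.

Kraft sum = 0.796875. Satisfied.


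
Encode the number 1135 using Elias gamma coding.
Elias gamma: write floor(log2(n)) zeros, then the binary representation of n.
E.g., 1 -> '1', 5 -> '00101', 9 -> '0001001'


num_bits = floor(log2(1135)) + 1 = 11
leading_zeros = num_bits - 1 = 10
binary(1135) = 10001101111

Elias gamma(1135) = '0000000000' + '10001101111' = 000000000010001101111 (21 bits)


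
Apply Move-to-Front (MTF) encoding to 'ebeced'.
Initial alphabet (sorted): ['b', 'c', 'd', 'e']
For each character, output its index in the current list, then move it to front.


MTF encoding:
'e': index 3 in ['b', 'c', 'd', 'e'] -> ['e', 'b', 'c', 'd']
'b': index 1 in ['e', 'b', 'c', 'd'] -> ['b', 'e', 'c', 'd']
'e': index 1 in ['b', 'e', 'c', 'd'] -> ['e', 'b', 'c', 'd']
'c': index 2 in ['e', 'b', 'c', 'd'] -> ['c', 'e', 'b', 'd']
'e': index 1 in ['c', 'e', 'b', 'd'] -> ['e', 'c', 'b', 'd']
'd': index 3 in ['e', 'c', 'b', 'd'] -> ['d', 'e', 'c', 'b']


Output: [3, 1, 1, 2, 1, 3]


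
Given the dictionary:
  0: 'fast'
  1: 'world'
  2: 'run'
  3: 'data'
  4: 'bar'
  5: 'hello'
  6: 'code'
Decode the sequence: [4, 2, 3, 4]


Look up each index in the dictionary:
  4 -> 'bar'
  2 -> 'run'
  3 -> 'data'
  4 -> 'bar'

Decoded: "bar run data bar"


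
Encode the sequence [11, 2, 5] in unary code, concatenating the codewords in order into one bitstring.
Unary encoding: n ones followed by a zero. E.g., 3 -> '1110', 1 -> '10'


Encode each number as n ones followed by a terminating 0:
  11 -> 111111111110 (12 bits)
  2 -> 110 (3 bits)
  5 -> 111110 (6 bits)
Total length = 12 + 3 + 6 = 21 bits.

Unary([11, 2, 5]) = 111111111110110111110 (21 bits)


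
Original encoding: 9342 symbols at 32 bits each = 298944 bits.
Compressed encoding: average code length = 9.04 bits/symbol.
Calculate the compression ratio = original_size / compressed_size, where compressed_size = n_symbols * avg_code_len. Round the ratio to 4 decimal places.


original_size = n_symbols * orig_bits = 9342 * 32 = 298944 bits
compressed_size = n_symbols * avg_code_len = 9342 * 9.04 = 84451.68 bits
ratio = original_size / compressed_size = 298944 / 84451.68 = 3.5398

Compression ratio = 3.5398


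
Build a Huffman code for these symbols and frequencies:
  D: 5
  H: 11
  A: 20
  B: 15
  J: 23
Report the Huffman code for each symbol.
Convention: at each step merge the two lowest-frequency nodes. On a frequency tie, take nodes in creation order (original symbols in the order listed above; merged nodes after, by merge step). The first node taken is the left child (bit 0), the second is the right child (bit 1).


Huffman tree construction:
Step 1: Merge D(5) + H(11) = 16
Step 2: Merge B(15) + (D+H)(16) = 31
Step 3: Merge A(20) + J(23) = 43
Step 4: Merge (B+(D+H))(31) + (A+J)(43) = 74
Read each symbol's code off the tree from the root (left child = 0, right child = 1).

Codes:
  D: 010 (length 3)
  H: 011 (length 3)
  A: 10 (length 2)
  B: 00 (length 2)
  J: 11 (length 2)
Average code length: 164/74 = 2.2162 bits/symbol


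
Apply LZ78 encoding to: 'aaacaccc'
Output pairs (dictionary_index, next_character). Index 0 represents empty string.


LZ78 encoding steps:
Dictionary: {0: ''}
Step 1: w='' (idx 0), next='a' -> output (0, 'a'), add 'a' as idx 1
Step 2: w='a' (idx 1), next='a' -> output (1, 'a'), add 'aa' as idx 2
Step 3: w='' (idx 0), next='c' -> output (0, 'c'), add 'c' as idx 3
Step 4: w='a' (idx 1), next='c' -> output (1, 'c'), add 'ac' as idx 4
Step 5: w='c' (idx 3), next='c' -> output (3, 'c'), add 'cc' as idx 5


Encoded: [(0, 'a'), (1, 'a'), (0, 'c'), (1, 'c'), (3, 'c')]


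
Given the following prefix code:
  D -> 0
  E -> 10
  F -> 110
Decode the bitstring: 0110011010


Decoding step by step:
Bits 0 -> D
Bits 110 -> F
Bits 0 -> D
Bits 110 -> F
Bits 10 -> E


Decoded message: DFDFE


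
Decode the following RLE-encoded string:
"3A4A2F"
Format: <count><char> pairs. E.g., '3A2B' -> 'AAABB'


Expanding each <count><char> pair:
  3A -> 'AAA'
  4A -> 'AAAA'
  2F -> 'FF'

Decoded = AAAAAAAFF


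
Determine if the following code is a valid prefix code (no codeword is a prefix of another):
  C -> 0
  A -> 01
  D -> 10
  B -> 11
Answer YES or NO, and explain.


Checking each pair (does one codeword prefix another?):
  C='0' vs A='01': prefix -- VIOLATION

NO -- this is NOT a valid prefix code. C (0) is a prefix of A (01).


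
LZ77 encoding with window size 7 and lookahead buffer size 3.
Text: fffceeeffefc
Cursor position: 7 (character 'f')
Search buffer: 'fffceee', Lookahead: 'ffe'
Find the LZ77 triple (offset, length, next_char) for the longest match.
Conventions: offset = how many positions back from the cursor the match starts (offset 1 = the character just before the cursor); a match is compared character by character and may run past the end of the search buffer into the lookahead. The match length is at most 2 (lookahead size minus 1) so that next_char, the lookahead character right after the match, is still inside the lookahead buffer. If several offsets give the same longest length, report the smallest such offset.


Try each offset into the search buffer:
  offset=1 (pos 6, char 'e'): match length 0
  offset=2 (pos 5, char 'e'): match length 0
  offset=3 (pos 4, char 'e'): match length 0
  offset=4 (pos 3, char 'c'): match length 0
  offset=5 (pos 2, char 'f'): match length 1
  offset=6 (pos 1, char 'f'): match length 2
  offset=7 (pos 0, char 'f'): match length 2
Longest match has length 2, found at offsets 6, 7; take the smallest, offset 6.
next_char = character at position 7 + 2 = 9 -> 'e'

Best match: offset=6, length=2 (matching 'ff' starting at position 1)
LZ77 triple: (6, 2, 'e')


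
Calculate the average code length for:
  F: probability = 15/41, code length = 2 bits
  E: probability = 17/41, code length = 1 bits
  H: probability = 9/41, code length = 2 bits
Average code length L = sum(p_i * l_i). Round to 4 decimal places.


Weighted contributions p_i * l_i:
  F: (15/41) * 2 = 30/41
  E: (17/41) * 1 = 17/41
  H: (9/41) * 2 = 18/41
Sum = (30 + 17 + 18)/41 = 65/41

L = 65/41 = 1.5854 bits/symbol


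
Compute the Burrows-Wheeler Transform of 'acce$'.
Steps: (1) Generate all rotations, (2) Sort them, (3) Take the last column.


Rotations (sorted):
  0: $acce -> last char: e
  1: acce$ -> last char: $
  2: cce$a -> last char: a
  3: ce$ac -> last char: c
  4: e$acc -> last char: c


BWT = e$acc


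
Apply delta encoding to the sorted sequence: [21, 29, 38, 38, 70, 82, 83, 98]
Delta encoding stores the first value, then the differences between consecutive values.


First value: 21
Deltas:
  29 - 21 = 8
  38 - 29 = 9
  38 - 38 = 0
  70 - 38 = 32
  82 - 70 = 12
  83 - 82 = 1
  98 - 83 = 15


Delta encoded: [21, 8, 9, 0, 32, 12, 1, 15]


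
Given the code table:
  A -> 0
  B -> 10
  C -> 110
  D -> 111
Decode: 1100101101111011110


Decoding:
110 -> C
0 -> A
10 -> B
110 -> C
111 -> D
10 -> B
111 -> D
10 -> B


Result: CABCDBDB


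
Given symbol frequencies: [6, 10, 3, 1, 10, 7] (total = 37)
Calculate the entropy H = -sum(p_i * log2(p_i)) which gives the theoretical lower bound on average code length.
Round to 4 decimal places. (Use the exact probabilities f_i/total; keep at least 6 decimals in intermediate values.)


Per-symbol terms -p_i * log2(p_i) with p_i = f_i/37:
  p = 6/37 = 0.162162: log2(p) = -2.624491, -p*log2(p) = 0.425593
  p = 10/37 = 0.270270: log2(p) = -1.887525, -p*log2(p) = 0.510142
  p = 3/37 = 0.081081: log2(p) = -3.624491, -p*log2(p) = 0.293878
  p = 1/37 = 0.027027: log2(p) = -5.209453, -p*log2(p) = 0.140796
  p = 10/37 = 0.270270: log2(p) = -1.887525, -p*log2(p) = 0.510142
  p = 7/37 = 0.189189: log2(p) = -2.402098, -p*log2(p) = 0.454451
H = 0.425593 + 0.510142 + 0.293878 + 0.140796 + 0.510142 + 0.454451 = 2.335002

H = 2.335 bits/symbol


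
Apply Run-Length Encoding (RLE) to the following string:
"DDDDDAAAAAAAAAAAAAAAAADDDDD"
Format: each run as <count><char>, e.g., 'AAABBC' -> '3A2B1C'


Scanning runs left to right:
  i=0: run of 'D' x 5 -> '5D'
  i=5: run of 'A' x 17 -> '17A'
  i=22: run of 'D' x 5 -> '5D'

RLE = 5D17A5D


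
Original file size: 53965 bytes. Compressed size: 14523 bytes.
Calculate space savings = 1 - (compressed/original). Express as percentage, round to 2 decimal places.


ratio = compressed/original = 14523/53965 = 0.269119
savings = 1 - ratio = 1 - 0.269119 = 0.730881
as a percentage: 0.730881 * 100 = 73.09%

Space savings = 1 - 14523/53965 = 73.09%


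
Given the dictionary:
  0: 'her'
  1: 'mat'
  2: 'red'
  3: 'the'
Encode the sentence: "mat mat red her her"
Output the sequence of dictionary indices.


Look up each word in the dictionary:
  'mat' -> 1
  'mat' -> 1
  'red' -> 2
  'her' -> 0
  'her' -> 0

Encoded: [1, 1, 2, 0, 0]


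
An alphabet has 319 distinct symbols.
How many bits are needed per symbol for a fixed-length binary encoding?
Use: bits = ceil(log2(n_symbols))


log2(319) = 8.3174
Bracket: 2^8 = 256 < 319 <= 2^9 = 512
So ceil(log2(319)) = 9

bits = ceil(log2(319)) = ceil(8.3174) = 9 bits


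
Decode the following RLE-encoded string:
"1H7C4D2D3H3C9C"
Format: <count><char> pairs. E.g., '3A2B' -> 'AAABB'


Expanding each <count><char> pair:
  1H -> 'H'
  7C -> 'CCCCCCC'
  4D -> 'DDDD'
  2D -> 'DD'
  3H -> 'HHH'
  3C -> 'CCC'
  9C -> 'CCCCCCCCC'

Decoded = HCCCCCCCDDDDDDHHHCCCCCCCCCCCC


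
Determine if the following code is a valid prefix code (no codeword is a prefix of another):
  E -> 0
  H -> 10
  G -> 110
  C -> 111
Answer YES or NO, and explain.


Checking each pair (does one codeword prefix another?):
  E='0' vs H='10': no prefix
  E='0' vs G='110': no prefix
  E='0' vs C='111': no prefix
  H='10' vs E='0': no prefix
  H='10' vs G='110': no prefix
  H='10' vs C='111': no prefix
  G='110' vs E='0': no prefix
  G='110' vs H='10': no prefix
  G='110' vs C='111': no prefix
  C='111' vs E='0': no prefix
  C='111' vs H='10': no prefix
  C='111' vs G='110': no prefix
No violation found over all pairs.

YES -- this is a valid prefix code. No codeword is a prefix of any other codeword.


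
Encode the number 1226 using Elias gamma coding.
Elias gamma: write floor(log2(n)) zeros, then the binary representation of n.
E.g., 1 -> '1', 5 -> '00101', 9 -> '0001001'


num_bits = floor(log2(1226)) + 1 = 11
leading_zeros = num_bits - 1 = 10
binary(1226) = 10011001010

Elias gamma(1226) = '0000000000' + '10011001010' = 000000000010011001010 (21 bits)


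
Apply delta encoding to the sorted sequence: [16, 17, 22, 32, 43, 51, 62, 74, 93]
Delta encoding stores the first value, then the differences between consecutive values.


First value: 16
Deltas:
  17 - 16 = 1
  22 - 17 = 5
  32 - 22 = 10
  43 - 32 = 11
  51 - 43 = 8
  62 - 51 = 11
  74 - 62 = 12
  93 - 74 = 19


Delta encoded: [16, 1, 5, 10, 11, 8, 11, 12, 19]


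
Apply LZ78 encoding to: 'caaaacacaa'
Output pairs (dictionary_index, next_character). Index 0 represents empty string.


LZ78 encoding steps:
Dictionary: {0: ''}
Step 1: w='' (idx 0), next='c' -> output (0, 'c'), add 'c' as idx 1
Step 2: w='' (idx 0), next='a' -> output (0, 'a'), add 'a' as idx 2
Step 3: w='a' (idx 2), next='a' -> output (2, 'a'), add 'aa' as idx 3
Step 4: w='a' (idx 2), next='c' -> output (2, 'c'), add 'ac' as idx 4
Step 5: w='ac' (idx 4), next='a' -> output (4, 'a'), add 'aca' as idx 5
Step 6: w='a' (idx 2), end of input -> output (2, '')


Encoded: [(0, 'c'), (0, 'a'), (2, 'a'), (2, 'c'), (4, 'a'), (2, '')]


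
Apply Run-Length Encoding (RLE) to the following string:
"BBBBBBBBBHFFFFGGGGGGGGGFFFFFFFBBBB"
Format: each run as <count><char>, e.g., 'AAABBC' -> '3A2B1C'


Scanning runs left to right:
  i=0: run of 'B' x 9 -> '9B'
  i=9: run of 'H' x 1 -> '1H'
  i=10: run of 'F' x 4 -> '4F'
  i=14: run of 'G' x 9 -> '9G'
  i=23: run of 'F' x 7 -> '7F'
  i=30: run of 'B' x 4 -> '4B'

RLE = 9B1H4F9G7F4B


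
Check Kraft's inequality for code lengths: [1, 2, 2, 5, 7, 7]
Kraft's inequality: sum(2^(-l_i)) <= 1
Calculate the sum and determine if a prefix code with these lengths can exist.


Sum = 2^(-1) + 2^(-2) + 2^(-2) + 2^(-5) + 2^(-7) + 2^(-7)
    = 0.5 + 0.25 + 0.25 + 0.03125 + 0.0078125 + 0.0078125
    = 134/128 = 1.046875
Since 1.046875 > 1, Kraft's inequality is NOT satisfied.
A prefix code with these lengths CANNOT exist.

Kraft sum = 1.046875. Not satisfied.


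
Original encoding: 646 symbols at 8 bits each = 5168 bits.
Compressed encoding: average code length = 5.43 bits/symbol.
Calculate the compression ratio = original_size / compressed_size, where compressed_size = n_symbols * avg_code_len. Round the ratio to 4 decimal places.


original_size = n_symbols * orig_bits = 646 * 8 = 5168 bits
compressed_size = n_symbols * avg_code_len = 646 * 5.43 = 3507.78 bits
ratio = original_size / compressed_size = 5168 / 3507.78 = 1.4733

Compression ratio = 1.4733


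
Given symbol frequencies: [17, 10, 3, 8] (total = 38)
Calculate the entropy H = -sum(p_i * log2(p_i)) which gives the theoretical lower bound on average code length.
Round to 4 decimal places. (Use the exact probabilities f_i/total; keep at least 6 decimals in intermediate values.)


Per-symbol terms -p_i * log2(p_i) with p_i = f_i/38:
  p = 17/38 = 0.447368: log2(p) = -1.160465, -p*log2(p) = 0.519155
  p = 10/38 = 0.263158: log2(p) = -1.925999, -p*log2(p) = 0.506842
  p = 3/38 = 0.078947: log2(p) = -3.662965, -p*log2(p) = 0.289181
  p = 8/38 = 0.210526: log2(p) = -2.247928, -p*log2(p) = 0.473248
H = 0.519155 + 0.506842 + 0.289181 + 0.473248 = 1.788426

H = 1.7884 bits/symbol


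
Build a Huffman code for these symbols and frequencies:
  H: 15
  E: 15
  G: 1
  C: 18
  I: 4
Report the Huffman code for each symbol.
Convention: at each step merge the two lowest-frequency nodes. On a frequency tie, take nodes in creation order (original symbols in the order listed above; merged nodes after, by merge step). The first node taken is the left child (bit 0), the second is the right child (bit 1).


Huffman tree construction:
Step 1: Merge G(1) + I(4) = 5
Step 2: Merge (G+I)(5) + H(15) = 20
Step 3: Merge E(15) + C(18) = 33
Step 4: Merge ((G+I)+H)(20) + (E+C)(33) = 53
Read each symbol's code off the tree from the root (left child = 0, right child = 1).

Codes:
  H: 01 (length 2)
  E: 10 (length 2)
  G: 000 (length 3)
  C: 11 (length 2)
  I: 001 (length 3)
Average code length: 111/53 = 2.0943 bits/symbol


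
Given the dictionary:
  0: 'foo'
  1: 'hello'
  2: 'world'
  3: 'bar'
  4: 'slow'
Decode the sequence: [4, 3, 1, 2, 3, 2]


Look up each index in the dictionary:
  4 -> 'slow'
  3 -> 'bar'
  1 -> 'hello'
  2 -> 'world'
  3 -> 'bar'
  2 -> 'world'

Decoded: "slow bar hello world bar world"


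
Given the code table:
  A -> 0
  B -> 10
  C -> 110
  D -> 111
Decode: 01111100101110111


Decoding:
0 -> A
111 -> D
110 -> C
0 -> A
10 -> B
111 -> D
0 -> A
111 -> D


Result: ADCABDAD


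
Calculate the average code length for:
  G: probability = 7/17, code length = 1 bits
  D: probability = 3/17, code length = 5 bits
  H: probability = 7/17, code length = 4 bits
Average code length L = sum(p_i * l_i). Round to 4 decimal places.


Weighted contributions p_i * l_i:
  G: (7/17) * 1 = 7/17
  D: (3/17) * 5 = 15/17
  H: (7/17) * 4 = 28/17
Sum = (7 + 15 + 28)/17 = 50/17

L = 50/17 = 2.9412 bits/symbol


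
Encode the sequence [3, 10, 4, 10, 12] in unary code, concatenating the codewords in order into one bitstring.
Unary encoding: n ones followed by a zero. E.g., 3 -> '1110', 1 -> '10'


Encode each number as n ones followed by a terminating 0:
  3 -> 1110 (4 bits)
  10 -> 11111111110 (11 bits)
  4 -> 11110 (5 bits)
  10 -> 11111111110 (11 bits)
  12 -> 1111111111110 (13 bits)
Total length = 4 + 11 + 5 + 11 + 13 = 44 bits.

Unary([3, 10, 4, 10, 12]) = 11101111111111011110111111111101111111111110 (44 bits)


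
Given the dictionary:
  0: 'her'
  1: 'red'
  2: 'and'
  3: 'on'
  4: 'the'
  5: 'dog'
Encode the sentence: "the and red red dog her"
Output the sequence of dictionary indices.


Look up each word in the dictionary:
  'the' -> 4
  'and' -> 2
  'red' -> 1
  'red' -> 1
  'dog' -> 5
  'her' -> 0

Encoded: [4, 2, 1, 1, 5, 0]


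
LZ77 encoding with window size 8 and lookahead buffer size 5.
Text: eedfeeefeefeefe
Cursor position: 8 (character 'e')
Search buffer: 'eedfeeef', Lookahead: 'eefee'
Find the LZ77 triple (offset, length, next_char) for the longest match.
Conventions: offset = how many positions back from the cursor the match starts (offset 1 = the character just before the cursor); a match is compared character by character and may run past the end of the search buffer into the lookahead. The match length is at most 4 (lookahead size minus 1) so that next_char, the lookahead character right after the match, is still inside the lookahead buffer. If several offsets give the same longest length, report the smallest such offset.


Try each offset into the search buffer:
  offset=1 (pos 7, char 'f'): match length 0
  offset=2 (pos 6, char 'e'): match length 1
  offset=3 (pos 5, char 'e'): match length 4
  offset=4 (pos 4, char 'e'): match length 2
  offset=5 (pos 3, char 'f'): match length 0
  offset=6 (pos 2, char 'd'): match length 0
  offset=7 (pos 1, char 'e'): match length 1
  offset=8 (pos 0, char 'e'): match length 2
Longest match has length 4 at offset 3.
next_char = character at position 8 + 4 = 12 -> 'e'

Best match: offset=3, length=4 (matching 'eefe' starting at position 5)
LZ77 triple: (3, 4, 'e')


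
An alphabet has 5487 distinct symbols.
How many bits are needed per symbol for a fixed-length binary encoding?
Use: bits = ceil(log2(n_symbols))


log2(5487) = 12.4218
Bracket: 2^12 = 4096 < 5487 <= 2^13 = 8192
So ceil(log2(5487)) = 13

bits = ceil(log2(5487)) = ceil(12.4218) = 13 bits


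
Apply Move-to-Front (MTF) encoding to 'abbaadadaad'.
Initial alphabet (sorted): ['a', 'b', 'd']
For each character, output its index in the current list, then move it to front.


MTF encoding:
'a': index 0 in ['a', 'b', 'd'] -> ['a', 'b', 'd']
'b': index 1 in ['a', 'b', 'd'] -> ['b', 'a', 'd']
'b': index 0 in ['b', 'a', 'd'] -> ['b', 'a', 'd']
'a': index 1 in ['b', 'a', 'd'] -> ['a', 'b', 'd']
'a': index 0 in ['a', 'b', 'd'] -> ['a', 'b', 'd']
'd': index 2 in ['a', 'b', 'd'] -> ['d', 'a', 'b']
'a': index 1 in ['d', 'a', 'b'] -> ['a', 'd', 'b']
'd': index 1 in ['a', 'd', 'b'] -> ['d', 'a', 'b']
'a': index 1 in ['d', 'a', 'b'] -> ['a', 'd', 'b']
'a': index 0 in ['a', 'd', 'b'] -> ['a', 'd', 'b']
'd': index 1 in ['a', 'd', 'b'] -> ['d', 'a', 'b']


Output: [0, 1, 0, 1, 0, 2, 1, 1, 1, 0, 1]


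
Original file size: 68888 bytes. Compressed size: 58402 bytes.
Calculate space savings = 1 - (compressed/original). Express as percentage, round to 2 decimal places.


ratio = compressed/original = 58402/68888 = 0.847782
savings = 1 - ratio = 1 - 0.847782 = 0.152218
as a percentage: 0.152218 * 100 = 15.22%

Space savings = 1 - 58402/68888 = 15.22%


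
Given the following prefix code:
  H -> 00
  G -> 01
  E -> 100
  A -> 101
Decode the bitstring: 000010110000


Decoding step by step:
Bits 00 -> H
Bits 00 -> H
Bits 101 -> A
Bits 100 -> E
Bits 00 -> H


Decoded message: HHAEH


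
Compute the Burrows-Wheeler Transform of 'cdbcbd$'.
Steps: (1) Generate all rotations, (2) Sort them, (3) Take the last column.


Rotations (sorted):
  0: $cdbcbd -> last char: d
  1: bcbd$cd -> last char: d
  2: bd$cdbc -> last char: c
  3: cbd$cdb -> last char: b
  4: cdbcbd$ -> last char: $
  5: d$cdbcb -> last char: b
  6: dbcbd$c -> last char: c


BWT = ddcb$bc


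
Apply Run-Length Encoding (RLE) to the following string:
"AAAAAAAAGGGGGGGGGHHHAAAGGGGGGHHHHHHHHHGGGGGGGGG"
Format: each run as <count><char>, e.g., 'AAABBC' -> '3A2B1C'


Scanning runs left to right:
  i=0: run of 'A' x 8 -> '8A'
  i=8: run of 'G' x 9 -> '9G'
  i=17: run of 'H' x 3 -> '3H'
  i=20: run of 'A' x 3 -> '3A'
  i=23: run of 'G' x 6 -> '6G'
  i=29: run of 'H' x 9 -> '9H'
  i=38: run of 'G' x 9 -> '9G'

RLE = 8A9G3H3A6G9H9G


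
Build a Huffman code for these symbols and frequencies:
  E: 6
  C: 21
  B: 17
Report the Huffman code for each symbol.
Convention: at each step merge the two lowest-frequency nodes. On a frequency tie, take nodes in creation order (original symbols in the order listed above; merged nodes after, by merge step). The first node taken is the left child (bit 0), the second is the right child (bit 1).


Huffman tree construction:
Step 1: Merge E(6) + B(17) = 23
Step 2: Merge C(21) + (E+B)(23) = 44
Read each symbol's code off the tree from the root (left child = 0, right child = 1).

Codes:
  E: 10 (length 2)
  C: 0 (length 1)
  B: 11 (length 2)
Average code length: 67/44 = 1.5227 bits/symbol


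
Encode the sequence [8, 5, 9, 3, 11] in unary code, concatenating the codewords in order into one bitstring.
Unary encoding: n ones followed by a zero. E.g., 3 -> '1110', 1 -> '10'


Encode each number as n ones followed by a terminating 0:
  8 -> 111111110 (9 bits)
  5 -> 111110 (6 bits)
  9 -> 1111111110 (10 bits)
  3 -> 1110 (4 bits)
  11 -> 111111111110 (12 bits)
Total length = 9 + 6 + 10 + 4 + 12 = 41 bits.

Unary([8, 5, 9, 3, 11]) = 11111111011111011111111101110111111111110 (41 bits)


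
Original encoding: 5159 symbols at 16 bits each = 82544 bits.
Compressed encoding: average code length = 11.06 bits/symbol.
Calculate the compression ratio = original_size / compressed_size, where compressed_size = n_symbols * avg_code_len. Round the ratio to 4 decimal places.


original_size = n_symbols * orig_bits = 5159 * 16 = 82544 bits
compressed_size = n_symbols * avg_code_len = 5159 * 11.06 = 57058.54 bits
ratio = original_size / compressed_size = 82544 / 57058.54 = 1.4467

Compression ratio = 1.4467


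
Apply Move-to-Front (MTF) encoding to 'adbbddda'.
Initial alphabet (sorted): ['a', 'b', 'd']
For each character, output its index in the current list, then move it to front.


MTF encoding:
'a': index 0 in ['a', 'b', 'd'] -> ['a', 'b', 'd']
'd': index 2 in ['a', 'b', 'd'] -> ['d', 'a', 'b']
'b': index 2 in ['d', 'a', 'b'] -> ['b', 'd', 'a']
'b': index 0 in ['b', 'd', 'a'] -> ['b', 'd', 'a']
'd': index 1 in ['b', 'd', 'a'] -> ['d', 'b', 'a']
'd': index 0 in ['d', 'b', 'a'] -> ['d', 'b', 'a']
'd': index 0 in ['d', 'b', 'a'] -> ['d', 'b', 'a']
'a': index 2 in ['d', 'b', 'a'] -> ['a', 'd', 'b']


Output: [0, 2, 2, 0, 1, 0, 0, 2]


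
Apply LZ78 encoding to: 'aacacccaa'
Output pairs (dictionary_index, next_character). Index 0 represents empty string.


LZ78 encoding steps:
Dictionary: {0: ''}
Step 1: w='' (idx 0), next='a' -> output (0, 'a'), add 'a' as idx 1
Step 2: w='a' (idx 1), next='c' -> output (1, 'c'), add 'ac' as idx 2
Step 3: w='ac' (idx 2), next='c' -> output (2, 'c'), add 'acc' as idx 3
Step 4: w='' (idx 0), next='c' -> output (0, 'c'), add 'c' as idx 4
Step 5: w='a' (idx 1), next='a' -> output (1, 'a'), add 'aa' as idx 5


Encoded: [(0, 'a'), (1, 'c'), (2, 'c'), (0, 'c'), (1, 'a')]


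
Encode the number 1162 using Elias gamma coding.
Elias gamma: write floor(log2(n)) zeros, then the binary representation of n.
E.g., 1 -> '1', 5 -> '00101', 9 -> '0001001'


num_bits = floor(log2(1162)) + 1 = 11
leading_zeros = num_bits - 1 = 10
binary(1162) = 10010001010

Elias gamma(1162) = '0000000000' + '10010001010' = 000000000010010001010 (21 bits)


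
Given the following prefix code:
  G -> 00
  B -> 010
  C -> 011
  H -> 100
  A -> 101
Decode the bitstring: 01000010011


Decoding step by step:
Bits 010 -> B
Bits 00 -> G
Bits 010 -> B
Bits 011 -> C


Decoded message: BGBC


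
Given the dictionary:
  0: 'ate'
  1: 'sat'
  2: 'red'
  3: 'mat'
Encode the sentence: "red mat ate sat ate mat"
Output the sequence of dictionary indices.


Look up each word in the dictionary:
  'red' -> 2
  'mat' -> 3
  'ate' -> 0
  'sat' -> 1
  'ate' -> 0
  'mat' -> 3

Encoded: [2, 3, 0, 1, 0, 3]


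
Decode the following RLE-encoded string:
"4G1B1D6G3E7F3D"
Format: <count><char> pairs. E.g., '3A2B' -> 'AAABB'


Expanding each <count><char> pair:
  4G -> 'GGGG'
  1B -> 'B'
  1D -> 'D'
  6G -> 'GGGGGG'
  3E -> 'EEE'
  7F -> 'FFFFFFF'
  3D -> 'DDD'

Decoded = GGGGBDGGGGGGEEEFFFFFFFDDD


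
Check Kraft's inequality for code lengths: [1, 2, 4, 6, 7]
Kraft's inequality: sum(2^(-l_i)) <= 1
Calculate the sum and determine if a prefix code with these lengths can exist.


Sum = 2^(-1) + 2^(-2) + 2^(-4) + 2^(-6) + 2^(-7)
    = 0.5 + 0.25 + 0.0625 + 0.015625 + 0.0078125
    = 107/128 = 0.8359375
Since 0.8359375 <= 1, Kraft's inequality IS satisfied.
A prefix code with these lengths CAN exist.

Kraft sum = 0.8359375. Satisfied.


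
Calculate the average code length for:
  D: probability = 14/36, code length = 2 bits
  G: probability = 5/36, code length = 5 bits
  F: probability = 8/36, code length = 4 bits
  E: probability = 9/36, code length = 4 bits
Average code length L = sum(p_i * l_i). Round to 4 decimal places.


Weighted contributions p_i * l_i:
  D: (14/36) * 2 = 28/36
  G: (5/36) * 5 = 25/36
  F: (8/36) * 4 = 32/36
  E: (9/36) * 4 = 36/36
Sum = (28 + 25 + 32 + 36)/36 = 121/36

L = 121/36 = 3.3611 bits/symbol


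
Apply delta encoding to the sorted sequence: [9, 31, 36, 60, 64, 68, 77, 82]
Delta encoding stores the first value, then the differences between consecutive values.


First value: 9
Deltas:
  31 - 9 = 22
  36 - 31 = 5
  60 - 36 = 24
  64 - 60 = 4
  68 - 64 = 4
  77 - 68 = 9
  82 - 77 = 5


Delta encoded: [9, 22, 5, 24, 4, 4, 9, 5]


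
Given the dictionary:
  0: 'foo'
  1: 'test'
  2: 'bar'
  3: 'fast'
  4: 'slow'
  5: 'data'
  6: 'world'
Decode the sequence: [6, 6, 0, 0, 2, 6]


Look up each index in the dictionary:
  6 -> 'world'
  6 -> 'world'
  0 -> 'foo'
  0 -> 'foo'
  2 -> 'bar'
  6 -> 'world'

Decoded: "world world foo foo bar world"


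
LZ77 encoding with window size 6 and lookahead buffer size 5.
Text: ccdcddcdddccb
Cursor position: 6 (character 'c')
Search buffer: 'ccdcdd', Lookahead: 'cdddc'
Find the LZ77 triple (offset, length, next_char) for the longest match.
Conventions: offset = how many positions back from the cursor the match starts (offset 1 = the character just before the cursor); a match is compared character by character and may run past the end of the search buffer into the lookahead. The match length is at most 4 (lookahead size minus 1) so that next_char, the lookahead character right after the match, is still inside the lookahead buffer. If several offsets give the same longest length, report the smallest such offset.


Try each offset into the search buffer:
  offset=1 (pos 5, char 'd'): match length 0
  offset=2 (pos 4, char 'd'): match length 0
  offset=3 (pos 3, char 'c'): match length 3
  offset=4 (pos 2, char 'd'): match length 0
  offset=5 (pos 1, char 'c'): match length 2
  offset=6 (pos 0, char 'c'): match length 1
Longest match has length 3 at offset 3.
next_char = character at position 6 + 3 = 9 -> 'd'

Best match: offset=3, length=3 (matching 'cdd' starting at position 3)
LZ77 triple: (3, 3, 'd')


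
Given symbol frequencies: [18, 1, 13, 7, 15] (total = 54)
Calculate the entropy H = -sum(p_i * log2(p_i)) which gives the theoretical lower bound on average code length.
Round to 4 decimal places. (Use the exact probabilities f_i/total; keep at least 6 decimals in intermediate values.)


Per-symbol terms -p_i * log2(p_i) with p_i = f_i/54:
  p = 18/54 = 0.333333: log2(p) = -1.584963, -p*log2(p) = 0.528321
  p = 1/54 = 0.018519: log2(p) = -5.754888, -p*log2(p) = 0.106572
  p = 13/54 = 0.240741: log2(p) = -2.054448, -p*log2(p) = 0.494589
  p = 7/54 = 0.129630: log2(p) = -2.947533, -p*log2(p) = 0.382088
  p = 15/54 = 0.277778: log2(p) = -1.847997, -p*log2(p) = 0.513332
H = 0.528321 + 0.106572 + 0.494589 + 0.382088 + 0.513332 = 2.024902

H = 2.0249 bits/symbol


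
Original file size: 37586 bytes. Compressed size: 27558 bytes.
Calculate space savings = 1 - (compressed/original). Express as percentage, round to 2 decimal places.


ratio = compressed/original = 27558/37586 = 0.733199
savings = 1 - ratio = 1 - 0.733199 = 0.266801
as a percentage: 0.266801 * 100 = 26.68%

Space savings = 1 - 27558/37586 = 26.68%


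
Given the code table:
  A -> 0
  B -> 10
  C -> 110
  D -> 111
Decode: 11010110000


Decoding:
110 -> C
10 -> B
110 -> C
0 -> A
0 -> A
0 -> A


Result: CBCAAA


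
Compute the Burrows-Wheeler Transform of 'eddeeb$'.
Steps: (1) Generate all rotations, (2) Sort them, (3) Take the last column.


Rotations (sorted):
  0: $eddeeb -> last char: b
  1: b$eddee -> last char: e
  2: ddeeb$e -> last char: e
  3: deeb$ed -> last char: d
  4: eb$edde -> last char: e
  5: eddeeb$ -> last char: $
  6: eeb$edd -> last char: d


BWT = beede$d


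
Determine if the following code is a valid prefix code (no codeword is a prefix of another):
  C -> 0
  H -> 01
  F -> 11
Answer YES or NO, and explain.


Checking each pair (does one codeword prefix another?):
  C='0' vs H='01': prefix -- VIOLATION

NO -- this is NOT a valid prefix code. C (0) is a prefix of H (01).


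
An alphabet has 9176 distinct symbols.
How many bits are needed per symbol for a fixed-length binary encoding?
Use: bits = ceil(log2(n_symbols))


log2(9176) = 13.1636
Bracket: 2^13 = 8192 < 9176 <= 2^14 = 16384
So ceil(log2(9176)) = 14

bits = ceil(log2(9176)) = ceil(13.1636) = 14 bits


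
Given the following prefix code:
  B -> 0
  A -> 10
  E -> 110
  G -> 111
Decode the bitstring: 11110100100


Decoding step by step:
Bits 111 -> G
Bits 10 -> A
Bits 10 -> A
Bits 0 -> B
Bits 10 -> A
Bits 0 -> B


Decoded message: GAABAB


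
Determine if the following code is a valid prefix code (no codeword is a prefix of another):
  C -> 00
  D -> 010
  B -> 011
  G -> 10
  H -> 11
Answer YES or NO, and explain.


Checking each pair (does one codeword prefix another?):
  C='00' vs D='010': no prefix
  C='00' vs B='011': no prefix
  C='00' vs G='10': no prefix
  C='00' vs H='11': no prefix
  D='010' vs C='00': no prefix
  D='010' vs B='011': no prefix
  D='010' vs G='10': no prefix
  D='010' vs H='11': no prefix
  B='011' vs C='00': no prefix
  B='011' vs D='010': no prefix
  B='011' vs G='10': no prefix
  B='011' vs H='11': no prefix
  G='10' vs C='00': no prefix
  G='10' vs D='010': no prefix
  G='10' vs B='011': no prefix
  G='10' vs H='11': no prefix
  H='11' vs C='00': no prefix
  H='11' vs D='010': no prefix
  H='11' vs B='011': no prefix
  H='11' vs G='10': no prefix
No violation found over all pairs.

YES -- this is a valid prefix code. No codeword is a prefix of any other codeword.


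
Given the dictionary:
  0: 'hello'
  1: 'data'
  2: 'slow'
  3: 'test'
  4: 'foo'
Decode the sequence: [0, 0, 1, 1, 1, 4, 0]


Look up each index in the dictionary:
  0 -> 'hello'
  0 -> 'hello'
  1 -> 'data'
  1 -> 'data'
  1 -> 'data'
  4 -> 'foo'
  0 -> 'hello'

Decoded: "hello hello data data data foo hello"


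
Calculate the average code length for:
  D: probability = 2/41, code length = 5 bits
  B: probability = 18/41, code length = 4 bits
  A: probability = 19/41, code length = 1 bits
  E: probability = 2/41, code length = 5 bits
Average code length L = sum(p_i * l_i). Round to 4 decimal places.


Weighted contributions p_i * l_i:
  D: (2/41) * 5 = 10/41
  B: (18/41) * 4 = 72/41
  A: (19/41) * 1 = 19/41
  E: (2/41) * 5 = 10/41
Sum = (10 + 72 + 19 + 10)/41 = 111/41

L = 111/41 = 2.7073 bits/symbol


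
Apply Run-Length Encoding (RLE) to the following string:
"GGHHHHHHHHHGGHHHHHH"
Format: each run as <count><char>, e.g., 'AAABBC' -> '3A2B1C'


Scanning runs left to right:
  i=0: run of 'G' x 2 -> '2G'
  i=2: run of 'H' x 9 -> '9H'
  i=11: run of 'G' x 2 -> '2G'
  i=13: run of 'H' x 6 -> '6H'

RLE = 2G9H2G6H


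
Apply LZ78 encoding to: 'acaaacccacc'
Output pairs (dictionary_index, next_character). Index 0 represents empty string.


LZ78 encoding steps:
Dictionary: {0: ''}
Step 1: w='' (idx 0), next='a' -> output (0, 'a'), add 'a' as idx 1
Step 2: w='' (idx 0), next='c' -> output (0, 'c'), add 'c' as idx 2
Step 3: w='a' (idx 1), next='a' -> output (1, 'a'), add 'aa' as idx 3
Step 4: w='a' (idx 1), next='c' -> output (1, 'c'), add 'ac' as idx 4
Step 5: w='c' (idx 2), next='c' -> output (2, 'c'), add 'cc' as idx 5
Step 6: w='ac' (idx 4), next='c' -> output (4, 'c'), add 'acc' as idx 6


Encoded: [(0, 'a'), (0, 'c'), (1, 'a'), (1, 'c'), (2, 'c'), (4, 'c')]


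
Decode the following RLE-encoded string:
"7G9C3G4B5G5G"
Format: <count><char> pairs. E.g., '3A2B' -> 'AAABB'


Expanding each <count><char> pair:
  7G -> 'GGGGGGG'
  9C -> 'CCCCCCCCC'
  3G -> 'GGG'
  4B -> 'BBBB'
  5G -> 'GGGGG'
  5G -> 'GGGGG'

Decoded = GGGGGGGCCCCCCCCCGGGBBBBGGGGGGGGGG


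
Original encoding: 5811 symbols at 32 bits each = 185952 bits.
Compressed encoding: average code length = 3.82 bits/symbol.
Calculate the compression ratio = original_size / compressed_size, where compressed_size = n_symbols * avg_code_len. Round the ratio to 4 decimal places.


original_size = n_symbols * orig_bits = 5811 * 32 = 185952 bits
compressed_size = n_symbols * avg_code_len = 5811 * 3.82 = 22198.02 bits
ratio = original_size / compressed_size = 185952 / 22198.02 = 8.377

Compression ratio = 8.377


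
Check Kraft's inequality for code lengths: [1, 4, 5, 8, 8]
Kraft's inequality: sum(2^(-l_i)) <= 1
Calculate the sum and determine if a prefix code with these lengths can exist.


Sum = 2^(-1) + 2^(-4) + 2^(-5) + 2^(-8) + 2^(-8)
    = 0.5 + 0.0625 + 0.03125 + 0.00390625 + 0.00390625
    = 154/256 = 0.6015625
Since 0.6015625 <= 1, Kraft's inequality IS satisfied.
A prefix code with these lengths CAN exist.

Kraft sum = 0.6015625. Satisfied.


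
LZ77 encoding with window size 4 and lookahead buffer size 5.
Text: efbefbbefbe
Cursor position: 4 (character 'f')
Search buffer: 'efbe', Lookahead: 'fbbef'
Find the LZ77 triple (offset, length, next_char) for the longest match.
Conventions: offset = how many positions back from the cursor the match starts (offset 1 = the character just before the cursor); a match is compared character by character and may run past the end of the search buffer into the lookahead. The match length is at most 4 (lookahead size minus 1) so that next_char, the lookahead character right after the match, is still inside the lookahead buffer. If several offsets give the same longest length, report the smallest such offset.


Try each offset into the search buffer:
  offset=1 (pos 3, char 'e'): match length 0
  offset=2 (pos 2, char 'b'): match length 0
  offset=3 (pos 1, char 'f'): match length 2
  offset=4 (pos 0, char 'e'): match length 0
Longest match has length 2 at offset 3.
next_char = character at position 4 + 2 = 6 -> 'b'

Best match: offset=3, length=2 (matching 'fb' starting at position 1)
LZ77 triple: (3, 2, 'b')


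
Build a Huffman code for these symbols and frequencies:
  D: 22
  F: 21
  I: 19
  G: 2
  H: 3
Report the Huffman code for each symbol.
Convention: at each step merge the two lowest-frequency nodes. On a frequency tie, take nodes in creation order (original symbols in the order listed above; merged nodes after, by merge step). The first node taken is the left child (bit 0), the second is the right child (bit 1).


Huffman tree construction:
Step 1: Merge G(2) + H(3) = 5
Step 2: Merge (G+H)(5) + I(19) = 24
Step 3: Merge F(21) + D(22) = 43
Step 4: Merge ((G+H)+I)(24) + (F+D)(43) = 67
Read each symbol's code off the tree from the root (left child = 0, right child = 1).

Codes:
  D: 11 (length 2)
  F: 10 (length 2)
  I: 01 (length 2)
  G: 000 (length 3)
  H: 001 (length 3)
Average code length: 139/67 = 2.0746 bits/symbol
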